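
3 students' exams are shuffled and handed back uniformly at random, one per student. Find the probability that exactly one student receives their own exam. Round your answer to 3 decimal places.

Choose which one is fixed: C(3,1) = 3 ways.
The remaining 2 must have no fixed point: D(2) = 1.
P = 3·1/6 = 1/2 ≈ 0.500.

0.500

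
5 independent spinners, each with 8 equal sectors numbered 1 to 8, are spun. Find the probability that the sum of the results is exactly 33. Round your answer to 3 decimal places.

0.010

There are 8^5 = 32768 equally likely outcomes.
The number of ordered 5-tuples from {1,…,8} summing to 33 is 330.
P(sum = 33) = 330/32768 = 165/16384 ≈ 0.010.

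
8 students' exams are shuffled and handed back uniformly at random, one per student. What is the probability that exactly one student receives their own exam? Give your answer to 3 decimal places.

0.368

Choose which one is fixed: C(8,1) = 8 ways.
The remaining 7 must have no fixed point: D(7) = 1854.
P = 8·1854/40320 = 103/280 ≈ 0.368.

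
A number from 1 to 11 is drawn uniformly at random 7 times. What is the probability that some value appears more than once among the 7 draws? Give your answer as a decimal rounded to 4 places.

0.9147

P(all 7 different) = 11/11 · 10/11 · ··· · 5/11 ≈ 0.0853.
P(at least two equal) = 1 − 0.0853 = 0.9147.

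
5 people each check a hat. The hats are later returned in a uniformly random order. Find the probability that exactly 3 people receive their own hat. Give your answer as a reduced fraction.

1/12

Choose which 3 of the 5 are fixed: C(5,3) = 10 ways.
The remaining 2 must have no fixed point: D(2) = 1.
P = 10·1/120 = 1/12.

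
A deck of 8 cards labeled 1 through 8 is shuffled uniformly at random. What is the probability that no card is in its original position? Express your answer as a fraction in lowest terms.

This is the derangement probability: permutations of 8 with no fixed point.
D(8) = 8! · (1 − 1/1! + 1/2! − ··· + (−1)^8/8!) = 14833.
P = 14833/40320 = 2119/5760.

2119/5760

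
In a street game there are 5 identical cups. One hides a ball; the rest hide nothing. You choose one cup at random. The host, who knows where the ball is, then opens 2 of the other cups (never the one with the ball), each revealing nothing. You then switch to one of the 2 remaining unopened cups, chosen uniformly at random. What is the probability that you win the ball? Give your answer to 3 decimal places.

0.400

Your original cup holds the ball with probability 1/5, so the other 4 collectively hold it with probability 4/5.
The host can always find 2 empty cups to open, so the reveals don't change that 4/5; it is now spread over the 2 remaining unopened cups.
P(win by switching) = (4/5) · (1/2) = 2/5 ≈ 0.400.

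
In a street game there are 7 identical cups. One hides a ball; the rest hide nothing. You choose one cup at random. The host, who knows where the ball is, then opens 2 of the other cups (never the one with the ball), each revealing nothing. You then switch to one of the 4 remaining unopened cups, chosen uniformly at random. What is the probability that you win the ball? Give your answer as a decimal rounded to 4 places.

0.2143

Your original cup holds the ball with probability 1/7, so the other 6 collectively hold it with probability 6/7.
The host can always find 2 empty cups to open, so the reveals don't change that 6/7; it is now spread over the 4 remaining unopened cups.
P(win by switching) = (6/7) · (1/4) = 3/14 ≈ 0.2143.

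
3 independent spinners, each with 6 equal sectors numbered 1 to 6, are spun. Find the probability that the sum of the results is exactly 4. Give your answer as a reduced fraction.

There are 6^3 = 216 equally likely outcomes.
The number of ordered 3-tuples from {1,…,6} summing to 4 is 3.
P(sum = 4) = 3/216 = 1/72.

1/72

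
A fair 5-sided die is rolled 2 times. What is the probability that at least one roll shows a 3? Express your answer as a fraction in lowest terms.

P(no roll shows a 3) = (4/5)^2 = 16/25.
P(at least one) = 1 − 16/25 = 9/25.

9/25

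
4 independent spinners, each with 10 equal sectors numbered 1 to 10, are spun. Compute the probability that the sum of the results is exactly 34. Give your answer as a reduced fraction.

There are 10^4 = 10000 equally likely outcomes.
The number of ordered 4-tuples from {1,…,10} summing to 34 is 84.
P(sum = 34) = 84/10000 = 21/2500.

21/2500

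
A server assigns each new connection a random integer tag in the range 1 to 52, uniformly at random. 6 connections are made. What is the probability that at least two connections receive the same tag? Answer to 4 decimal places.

It's easier to compute the probability that all 6 are distinct.
P(all distinct) = 52/52 · 51/52 · ··· · 47/52 ≈ 0.7414.
So the probability of at least one match is 1 − 0.7414 = 0.2586.

0.2586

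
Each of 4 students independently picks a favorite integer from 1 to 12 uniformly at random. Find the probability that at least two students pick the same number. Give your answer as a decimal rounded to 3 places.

0.427

It's easier to compute the probability that all 4 are distinct.
P(all distinct) = 12/12 · 11/12 · ··· · 9/12 ≈ 0.573.
So the probability of at least one match is 1 − 0.573 = 0.427.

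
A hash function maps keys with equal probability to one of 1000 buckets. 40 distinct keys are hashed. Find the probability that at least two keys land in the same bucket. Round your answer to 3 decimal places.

It's easier to compute the probability that all 40 are distinct.
P(all distinct) = 1000/1000 · 999/1000 · ··· · 961/1000 ≈ 0.454.
So the probability of at least one match is 1 − 0.454 = 0.546.

0.546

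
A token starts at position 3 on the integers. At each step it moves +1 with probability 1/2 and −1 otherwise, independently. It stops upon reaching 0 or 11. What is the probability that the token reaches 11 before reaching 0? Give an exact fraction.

3/11

With a fair step, P(i) = ½P(i−1) + ½P(i+1) with P(0)=0, P(11)=1 has the linear solution P(i) = i/11.
P(3) = 3/11.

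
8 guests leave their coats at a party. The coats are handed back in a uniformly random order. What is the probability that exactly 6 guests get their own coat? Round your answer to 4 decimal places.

Choose which 6 of the 8 are fixed: C(8,6) = 28 ways.
The remaining 2 must have no fixed point: D(2) = 1.
P = 28·1/40320 = 1/1440 ≈ 0.0007.

0.0007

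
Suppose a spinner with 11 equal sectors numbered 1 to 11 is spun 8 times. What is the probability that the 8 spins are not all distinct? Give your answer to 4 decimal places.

P(all 8 different) = 11/11 · 10/11 · ··· · 4/11 ≈ 0.0310.
P(at least two equal) = 1 − 0.0310 = 0.9690.

0.9690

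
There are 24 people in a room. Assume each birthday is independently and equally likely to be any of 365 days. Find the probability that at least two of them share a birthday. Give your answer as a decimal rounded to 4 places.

0.5383

It's easier to compute the probability that all 24 are distinct.
P(all distinct) = 365/365 · 364/365 · ··· · 342/365 ≈ 0.4617.
So the probability of at least one match is 1 − 0.4617 = 0.5383.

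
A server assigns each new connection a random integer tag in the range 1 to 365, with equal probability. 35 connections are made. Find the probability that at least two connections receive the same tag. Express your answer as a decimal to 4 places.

It's easier to compute the probability that all 35 are distinct.
P(all distinct) = 365/365 · 364/365 · ··· · 331/365 ≈ 0.1856.
So the probability of at least one match is 1 − 0.1856 = 0.8144.

0.8144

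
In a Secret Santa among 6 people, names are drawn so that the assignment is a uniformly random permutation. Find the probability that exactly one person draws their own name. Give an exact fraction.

Choose which one is fixed: C(6,1) = 6 ways.
The remaining 5 must have no fixed point: D(5) = 44.
P = 6·44/720 = 11/30.

11/30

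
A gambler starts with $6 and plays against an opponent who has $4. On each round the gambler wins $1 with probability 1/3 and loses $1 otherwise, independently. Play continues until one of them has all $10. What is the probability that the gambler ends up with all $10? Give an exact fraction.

21/341

Let r = q/p = (2/3)/(1/3) = 2. The recurrence P(i) = p·P(i+1) + q·P(i−1) with P(0)=0, P(10)=1 gives P(i) = (1 − r^i)/(1 − r^10).
P(6) = (1 − (2)^6) / (1 − (2)^10) = 21/341.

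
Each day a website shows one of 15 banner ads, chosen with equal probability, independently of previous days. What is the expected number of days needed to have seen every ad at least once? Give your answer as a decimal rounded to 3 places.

49.773

After i distinct types are collected, each trial gives a new one with probability (15−i)/15, so the expected wait for the next new type is 15/(15−i).
E = 15/15 + 15/14 + 15/13 + 15/12 + 15/11 + 15/10 + 15/9 + 15/8 + 15/7 + 15/6 + 15/5 + 15/4 + 15/3 + 15/2 + 15/1 = 1195757/24024 ≈ 49.773.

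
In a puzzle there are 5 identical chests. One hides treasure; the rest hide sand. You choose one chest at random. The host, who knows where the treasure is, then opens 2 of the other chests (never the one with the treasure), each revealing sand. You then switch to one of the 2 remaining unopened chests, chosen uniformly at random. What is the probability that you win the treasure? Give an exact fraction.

Your original chest holds the treasure with probability 1/5, so the other 4 collectively hold it with probability 4/5.
The host can always find 2 empty chests to open, so the reveals don't change that 4/5; it is now spread over the 2 remaining unopened chests.
P(win by switching) = (4/5) · (1/2) = 2/5.

2/5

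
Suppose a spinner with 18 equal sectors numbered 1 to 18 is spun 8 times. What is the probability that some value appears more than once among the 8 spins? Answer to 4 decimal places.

P(all 8 different) = 18/18 · 17/18 · ··· · 11/18 ≈ 0.1601.
P(at least two equal) = 1 − 0.1601 = 0.8399.

0.8399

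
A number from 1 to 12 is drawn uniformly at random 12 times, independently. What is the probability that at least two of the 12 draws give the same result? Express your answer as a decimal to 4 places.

P(all 12 different) = 12/12 · 11/12 · ··· · 1/12 ≈ 0.0001.
P(at least two equal) = 1 − 0.0001 = 0.9999.

0.9999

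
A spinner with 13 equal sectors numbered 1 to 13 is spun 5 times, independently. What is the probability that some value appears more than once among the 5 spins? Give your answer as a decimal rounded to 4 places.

P(all 5 different) = 13/13 · 12/13 · ··· · 9/13 ≈ 0.4160.
P(at least two equal) = 1 − 0.4160 = 0.5840.

0.5840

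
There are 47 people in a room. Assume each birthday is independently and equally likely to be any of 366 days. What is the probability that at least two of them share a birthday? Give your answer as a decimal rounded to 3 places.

0.954

It's easier to compute the probability that all 47 are distinct.
P(all distinct) = 366/366 · 365/366 · ··· · 320/366 ≈ 0.046.
So the probability of at least one match is 1 − 0.046 = 0.954.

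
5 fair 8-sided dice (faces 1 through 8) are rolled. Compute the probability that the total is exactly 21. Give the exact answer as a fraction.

There are 8^5 = 32768 equally likely outcomes.
The number of ordered 5-tuples from {1,…,8} summing to 21 is 2380.
P(sum = 21) = 2380/32768 = 595/8192.

595/8192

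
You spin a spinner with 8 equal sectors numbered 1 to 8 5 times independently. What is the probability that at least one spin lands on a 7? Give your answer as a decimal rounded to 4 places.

P(no spin lands on a 7) = (7/8)^5 ≈ 0.5129.
P(at least one) = 1 − 0.5129 = 0.4871.

0.4871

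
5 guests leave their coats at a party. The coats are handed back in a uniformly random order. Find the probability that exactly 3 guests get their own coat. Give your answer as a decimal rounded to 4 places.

0.0833

Choose which 3 of the 5 are fixed: C(5,3) = 10 ways.
The remaining 2 must have no fixed point: D(2) = 1.
P = 10·1/120 = 1/12 ≈ 0.0833.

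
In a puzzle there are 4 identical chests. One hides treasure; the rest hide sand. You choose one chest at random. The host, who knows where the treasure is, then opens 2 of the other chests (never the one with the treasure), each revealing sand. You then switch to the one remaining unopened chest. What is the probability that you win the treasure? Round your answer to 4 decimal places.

Your original chest holds the treasure with probability 1/4, so the other 3 collectively hold it with probability 3/4.
The host can always find 2 empty chests to open, so the reveals don't change that 3/4; it is now spread over the 1 remaining unopened chest.
P(win by switching) = (3/4) · (1/1) = 3/4 ≈ 0.7500.

0.7500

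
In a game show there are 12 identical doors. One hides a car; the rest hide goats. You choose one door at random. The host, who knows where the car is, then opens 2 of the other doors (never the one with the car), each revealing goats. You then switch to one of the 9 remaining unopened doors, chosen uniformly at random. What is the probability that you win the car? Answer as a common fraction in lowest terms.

11/108

Your original door holds the car with probability 1/12, so the other 11 collectively hold it with probability 11/12.
The host can always find 2 empty doors to open, so the reveals don't change that 11/12; it is now spread over the 9 remaining unopened doors.
P(win by switching) = (11/12) · (1/9) = 11/108.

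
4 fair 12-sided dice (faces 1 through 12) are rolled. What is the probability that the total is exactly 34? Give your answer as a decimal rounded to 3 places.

0.031

There are 12^4 = 20736 equally likely outcomes.
The number of ordered 4-tuples from {1,…,12} summing to 34 is 640.
P(sum = 34) = 640/20736 = 5/162 ≈ 0.031.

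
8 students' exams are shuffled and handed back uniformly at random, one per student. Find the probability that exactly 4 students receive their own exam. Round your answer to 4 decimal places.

0.0156

Choose which 4 of the 8 are fixed: C(8,4) = 70 ways.
The remaining 4 must have no fixed point: D(4) = 9.
P = 70·9/40320 = 1/64 ≈ 0.0156.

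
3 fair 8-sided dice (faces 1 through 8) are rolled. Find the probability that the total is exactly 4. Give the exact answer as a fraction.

There are 8^3 = 512 equally likely outcomes.
The number of ordered 3-tuples from {1,…,8} summing to 4 is 3.
P(sum = 4) = 3/512.

3/512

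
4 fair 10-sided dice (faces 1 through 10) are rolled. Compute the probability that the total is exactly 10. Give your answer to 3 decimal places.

0.008

There are 10^4 = 10000 equally likely outcomes.
The number of ordered 4-tuples from {1,…,10} summing to 10 is 84.
P(sum = 10) = 84/10000 = 21/2500 ≈ 0.008.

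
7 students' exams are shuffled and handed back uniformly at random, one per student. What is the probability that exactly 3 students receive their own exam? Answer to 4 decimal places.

0.0625

Choose which 3 of the 7 are fixed: C(7,3) = 35 ways.
The remaining 4 must have no fixed point: D(4) = 9.
P = 35·9/5040 = 1/16 ≈ 0.0625.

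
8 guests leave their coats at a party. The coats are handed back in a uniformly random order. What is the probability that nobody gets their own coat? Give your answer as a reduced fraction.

2119/5760

This is the derangement probability: permutations of 8 with no fixed point.
D(8) = 8! · (1 − 1/1! + 1/2! − ··· + (−1)^8/8!) = 14833.
P = 14833/40320 = 2119/5760.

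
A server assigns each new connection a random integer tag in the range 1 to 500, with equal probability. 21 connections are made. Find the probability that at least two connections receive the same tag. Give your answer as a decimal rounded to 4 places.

It's easier to compute the probability that all 21 are distinct.
P(all distinct) = 500/500 · 499/500 · ··· · 480/500 ≈ 0.6532.
So the probability of at least one match is 1 − 0.6532 = 0.3468.

0.3468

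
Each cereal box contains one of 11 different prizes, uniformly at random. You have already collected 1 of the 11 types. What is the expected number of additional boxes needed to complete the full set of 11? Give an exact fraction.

Starting from 1 distinct type, each trial gives a new one with probability (11−i)/11 when i types are held, so the wait for the next new type is 11/(11−i).
E = 11/10 + 11/9 + 11/8 + 11/7 + 11/6 + 11/5 + 11/4 + 11/3 + 11/2 + 11/1 = 81191/2520.

81191/2520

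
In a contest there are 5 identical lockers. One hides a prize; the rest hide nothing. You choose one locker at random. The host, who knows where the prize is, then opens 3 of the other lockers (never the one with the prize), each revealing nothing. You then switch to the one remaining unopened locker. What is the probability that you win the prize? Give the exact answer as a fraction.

4/5

Your original locker holds the prize with probability 1/5, so the other 4 collectively hold it with probability 4/5.
The host can always find 3 empty lockers to open, so the reveals don't change that 4/5; it is now spread over the 1 remaining unopened locker.
P(win by switching) = (4/5) · (1/1) = 4/5.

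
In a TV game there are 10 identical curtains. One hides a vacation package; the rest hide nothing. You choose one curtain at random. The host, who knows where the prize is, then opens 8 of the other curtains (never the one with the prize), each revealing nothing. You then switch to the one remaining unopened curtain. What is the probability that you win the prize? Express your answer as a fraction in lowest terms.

Your original curtain holds the prize with probability 1/10, so the other 9 collectively hold it with probability 9/10.
The host can always find 8 empty curtains to open, so the reveals don't change that 9/10; it is now spread over the 1 remaining unopened curtain.
P(win by switching) = (9/10) · (1/1) = 9/10.

9/10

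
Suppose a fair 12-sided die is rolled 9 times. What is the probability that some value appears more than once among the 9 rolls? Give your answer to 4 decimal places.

0.9845

P(all 9 different) = 12/12 · 11/12 · ··· · 4/12 ≈ 0.0155.
P(at least two equal) = 1 − 0.0155 = 0.9845.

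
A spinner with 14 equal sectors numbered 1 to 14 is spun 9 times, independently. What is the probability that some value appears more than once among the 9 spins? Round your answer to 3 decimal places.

P(all 9 different) = 14/14 · 13/14 · ··· · 6/14 ≈ 0.035.
P(at least two equal) = 1 − 0.035 = 0.965.

0.965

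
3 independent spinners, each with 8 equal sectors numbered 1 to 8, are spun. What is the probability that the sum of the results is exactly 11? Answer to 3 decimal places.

0.082

There are 8^3 = 512 equally likely outcomes.
The number of ordered 3-tuples from {1,…,8} summing to 11 is 42.
P(sum = 11) = 42/512 = 21/256 ≈ 0.082.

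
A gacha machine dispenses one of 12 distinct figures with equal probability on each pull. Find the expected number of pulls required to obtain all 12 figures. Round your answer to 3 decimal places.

After i distinct types are collected, each trial gives a new one with probability (12−i)/12, so the expected wait for the next new type is 12/(12−i).
E = 12/12 + 12/11 + 12/10 + 12/9 + 12/8 + 12/7 + 12/6 + 12/5 + 12/4 + 12/3 + 12/2 + 12/1 = 86021/2310 ≈ 37.239.

37.239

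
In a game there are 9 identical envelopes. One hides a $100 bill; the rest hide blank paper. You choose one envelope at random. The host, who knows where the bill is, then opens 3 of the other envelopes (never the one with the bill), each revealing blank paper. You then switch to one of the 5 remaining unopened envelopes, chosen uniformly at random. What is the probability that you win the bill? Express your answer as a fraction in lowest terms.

8/45

Your original envelope holds the bill with probability 1/9, so the other 8 collectively hold it with probability 8/9.
The host can always find 3 empty envelopes to open, so the reveals don't change that 8/9; it is now spread over the 5 remaining unopened envelopes.
P(win by switching) = (8/9) · (1/5) = 8/45.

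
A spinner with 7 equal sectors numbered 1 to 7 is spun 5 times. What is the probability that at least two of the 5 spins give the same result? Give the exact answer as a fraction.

P(all 5 different) = 7/7 · 6/7 · ··· · 3/7 = 360/2401.
P(at least two equal) = 1 − 360/2401 = 2041/2401.

2041/2401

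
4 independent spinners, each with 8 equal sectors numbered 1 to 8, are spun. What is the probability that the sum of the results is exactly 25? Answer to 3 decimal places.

There are 8^4 = 4096 equally likely outcomes.
The number of ordered 4-tuples from {1,…,8} summing to 25 is 120.
P(sum = 25) = 120/4096 = 15/512 ≈ 0.029.

0.029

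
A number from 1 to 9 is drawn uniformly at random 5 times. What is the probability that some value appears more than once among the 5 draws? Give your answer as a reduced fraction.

1627/2187

P(all 5 different) = 9/9 · 8/9 · ··· · 5/9 = 560/2187.
P(at least two equal) = 1 − 560/2187 = 1627/2187.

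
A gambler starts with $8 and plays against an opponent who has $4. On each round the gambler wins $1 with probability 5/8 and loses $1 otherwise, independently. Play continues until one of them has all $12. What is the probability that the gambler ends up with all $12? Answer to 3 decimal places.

0.985

Let r = q/p = (3/8)/(5/8) = 3/5. The recurrence P(i) = p·P(i+1) + q·P(i−1) with P(0)=0, P(12)=1 gives P(i) = (1 − r^i)/(1 − r^12).
P(8) = (1 − (3/5)^8) / (1 − (3/5)^12) = 441250/447811 ≈ 0.985.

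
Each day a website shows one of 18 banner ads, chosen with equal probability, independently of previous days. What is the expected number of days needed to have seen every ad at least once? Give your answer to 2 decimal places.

After i distinct types are collected, each trial gives a new one with probability (18−i)/18, so the expected wait for the next new type is 18/(18−i).
E = 18/18 + 18/17 + 18/16 + 18/15 + 18/14 + 18/13 + 18/12 + 18/11 + 18/10 + 18/9 + 18/8 + 18/7 + 18/6 + 18/5 + 18/4 + 18/3 + 18/2 + 18/1 = 42822903/680680 ≈ 62.91.

62.91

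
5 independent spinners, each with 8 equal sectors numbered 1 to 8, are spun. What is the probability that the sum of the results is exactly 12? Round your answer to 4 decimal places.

There are 8^5 = 32768 equally likely outcomes.
The number of ordered 5-tuples from {1,…,8} summing to 12 is 330.
P(sum = 12) = 330/32768 = 165/16384 ≈ 0.0101.

0.0101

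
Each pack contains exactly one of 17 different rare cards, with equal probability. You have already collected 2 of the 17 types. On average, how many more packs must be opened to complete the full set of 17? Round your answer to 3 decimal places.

Starting from 2 distinct types, each trial gives a new one with probability (17−i)/17 when i types are held, so the wait for the next new type is 17/(17−i).
E = 17/15 + 17/14 + 17/13 + 17/12 + 17/11 + 17/10 + 17/9 + 17/8 + 17/7 + 17/6 + 17/5 + 17/4 + 17/3 + 17/2 + 17/1 = 20327869/360360 ≈ 56.410.

56.410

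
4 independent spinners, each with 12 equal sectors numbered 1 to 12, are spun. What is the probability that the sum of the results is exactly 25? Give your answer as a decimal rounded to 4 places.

0.0552

There are 12^4 = 20736 equally likely outcomes.
The number of ordered 4-tuples from {1,…,12} summing to 25 is 1144.
P(sum = 25) = 1144/20736 = 143/2592 ≈ 0.0552.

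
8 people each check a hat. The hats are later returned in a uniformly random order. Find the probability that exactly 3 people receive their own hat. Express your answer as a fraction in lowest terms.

11/180

Choose which 3 of the 8 are fixed: C(8,3) = 56 ways.
The remaining 5 must have no fixed point: D(5) = 44.
P = 56·44/40320 = 11/180.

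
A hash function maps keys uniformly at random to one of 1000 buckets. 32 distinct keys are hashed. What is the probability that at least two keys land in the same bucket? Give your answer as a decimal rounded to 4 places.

0.3943

It's easier to compute the probability that all 32 are distinct.
P(all distinct) = 1000/1000 · 999/1000 · ··· · 969/1000 ≈ 0.6057.
So the probability of at least one match is 1 − 0.6057 = 0.3943.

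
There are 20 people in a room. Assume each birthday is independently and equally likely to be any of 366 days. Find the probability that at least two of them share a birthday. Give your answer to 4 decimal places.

0.4106

It's easier to compute the probability that all 20 are distinct.
P(all distinct) = 366/366 · 365/366 · ··· · 347/366 ≈ 0.5894.
So the probability of at least one match is 1 − 0.5894 = 0.4106.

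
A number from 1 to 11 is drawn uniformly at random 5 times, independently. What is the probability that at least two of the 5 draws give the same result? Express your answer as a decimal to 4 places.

P(all 5 different) = 11/11 · 10/11 · ··· · 7/11 ≈ 0.3442.
P(at least two equal) = 1 − 0.3442 = 0.6558.

0.6558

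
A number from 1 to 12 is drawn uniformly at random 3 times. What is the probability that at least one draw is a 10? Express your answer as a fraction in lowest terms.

P(no draw is a 10) = (11/12)^3 = 1331/1728.
P(at least one) = 1 − 1331/1728 = 397/1728.

397/1728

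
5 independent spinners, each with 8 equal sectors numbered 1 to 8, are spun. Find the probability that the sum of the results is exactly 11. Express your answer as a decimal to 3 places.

0.006

There are 8^5 = 32768 equally likely outcomes.
The number of ordered 5-tuples from {1,…,8} summing to 11 is 210.
P(sum = 11) = 210/32768 = 105/16384 ≈ 0.006.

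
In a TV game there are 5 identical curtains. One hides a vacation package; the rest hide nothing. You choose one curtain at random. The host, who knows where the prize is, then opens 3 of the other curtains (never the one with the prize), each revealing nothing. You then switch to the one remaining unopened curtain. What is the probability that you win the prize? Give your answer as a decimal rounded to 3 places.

Your original curtain holds the prize with probability 1/5, so the other 4 collectively hold it with probability 4/5.
The host can always find 3 empty curtains to open, so the reveals don't change that 4/5; it is now spread over the 1 remaining unopened curtain.
P(win by switching) = (4/5) · (1/1) = 4/5 ≈ 0.800.

0.800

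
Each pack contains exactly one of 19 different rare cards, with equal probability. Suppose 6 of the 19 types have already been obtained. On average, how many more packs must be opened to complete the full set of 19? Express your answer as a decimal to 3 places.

60.423

Starting from 6 distinct types, each trial gives a new one with probability (19−i)/19 when i types are held, so the wait for the next new type is 19/(19−i).
E = 19/13 + 19/12 + 19/11 + 19/10 + 19/9 + 19/8 + 19/7 + 19/6 + 19/5 + 19/4 + 19/3 + 19/2 + 19/1 = 21773867/360360 ≈ 60.423.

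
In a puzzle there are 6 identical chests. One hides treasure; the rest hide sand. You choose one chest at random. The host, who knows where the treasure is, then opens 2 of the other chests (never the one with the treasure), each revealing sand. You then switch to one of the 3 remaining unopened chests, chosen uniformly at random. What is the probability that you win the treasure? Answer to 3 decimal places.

0.278

Your original chest holds the treasure with probability 1/6, so the other 5 collectively hold it with probability 5/6.
The host can always find 2 empty chests to open, so the reveals don't change that 5/6; it is now spread over the 3 remaining unopened chests.
P(win by switching) = (5/6) · (1/3) = 5/18 ≈ 0.278.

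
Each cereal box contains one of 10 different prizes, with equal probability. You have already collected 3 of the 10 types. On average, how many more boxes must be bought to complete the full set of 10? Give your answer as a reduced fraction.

363/14

Starting from 3 distinct types, each trial gives a new one with probability (10−i)/10 when i types are held, so the wait for the next new type is 10/(10−i).
E = 10/7 + 10/6 + 10/5 + 10/4 + 10/3 + 10/2 + 10/1 = 363/14.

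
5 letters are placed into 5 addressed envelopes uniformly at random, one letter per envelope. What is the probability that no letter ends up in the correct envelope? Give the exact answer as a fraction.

This is the derangement probability: permutations of 5 with no fixed point.
D(5) = 5! · (1 − 1/1! + 1/2! − ··· + (−1)^5/5!) = 44.
P = 44/120 = 11/30.

11/30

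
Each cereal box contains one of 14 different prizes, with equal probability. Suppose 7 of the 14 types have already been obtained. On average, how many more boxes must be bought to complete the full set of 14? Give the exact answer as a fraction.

363/10

Starting from 7 distinct types, each trial gives a new one with probability (14−i)/14 when i types are held, so the wait for the next new type is 14/(14−i).
E = 14/7 + 14/6 + 14/5 + 14/4 + 14/3 + 14/2 + 14/1 = 363/10.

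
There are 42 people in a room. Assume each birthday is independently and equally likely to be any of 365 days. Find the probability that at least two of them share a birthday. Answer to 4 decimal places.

It's easier to compute the probability that all 42 are distinct.
P(all distinct) = 365/365 · 364/365 · ··· · 324/365 ≈ 0.0860.
So the probability of at least one match is 1 − 0.0860 = 0.9140.

0.9140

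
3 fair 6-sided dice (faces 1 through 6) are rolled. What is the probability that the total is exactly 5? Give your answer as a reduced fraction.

There are 6^3 = 216 equally likely outcomes.
The number of ordered 3-tuples from {1,…,6} summing to 5 is 6.
P(sum = 5) = 6/216 = 1/36.

1/36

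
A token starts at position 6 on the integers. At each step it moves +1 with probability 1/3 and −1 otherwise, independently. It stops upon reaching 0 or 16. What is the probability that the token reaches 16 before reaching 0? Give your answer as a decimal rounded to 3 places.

Let r = q/p = (2/3)/(1/3) = 2. The recurrence P(i) = p·P(i+1) + q·P(i−1) with P(0)=0, P(16)=1 gives P(i) = (1 − r^i)/(1 − r^16).
P(6) = (1 − (2)^6) / (1 − (2)^16) = 21/21845 ≈ 0.001.

0.001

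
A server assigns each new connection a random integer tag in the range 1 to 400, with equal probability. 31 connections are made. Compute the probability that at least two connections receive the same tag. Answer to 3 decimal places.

0.697

It's easier to compute the probability that all 31 are distinct.
P(all distinct) = 400/400 · 399/400 · ··· · 370/400 ≈ 0.303.
So the probability of at least one match is 1 − 0.303 = 0.697.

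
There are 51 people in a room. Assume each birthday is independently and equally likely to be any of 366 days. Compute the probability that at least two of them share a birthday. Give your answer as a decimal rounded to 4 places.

0.9742

It's easier to compute the probability that all 51 are distinct.
P(all distinct) = 366/366 · 365/366 · ··· · 316/366 ≈ 0.0258.
So the probability of at least one match is 1 − 0.0258 = 0.9742.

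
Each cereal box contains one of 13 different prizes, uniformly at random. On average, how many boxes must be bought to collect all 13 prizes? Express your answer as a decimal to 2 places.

41.34

After i distinct types are collected, each trial gives a new one with probability (13−i)/13, so the expected wait for the next new type is 13/(13−i).
E = 13/13 + 13/12 + 13/11 + 13/10 + 13/9 + 13/8 + 13/7 + 13/6 + 13/5 + 13/4 + 13/3 + 13/2 + 13/1 = 1145993/27720 ≈ 41.34.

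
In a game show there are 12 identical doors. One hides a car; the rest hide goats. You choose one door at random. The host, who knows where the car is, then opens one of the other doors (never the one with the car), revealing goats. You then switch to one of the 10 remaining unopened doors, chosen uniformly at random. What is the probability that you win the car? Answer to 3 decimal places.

0.092

Your original door holds the car with probability 1/12, so the other 11 collectively hold it with probability 11/12.
The host can always find an empty door to open, so this doesn't change that 11/12; it is now spread over the 10 remaining unopened doors.
P(win by switching) = (11/12) · (1/10) = 11/120 ≈ 0.092.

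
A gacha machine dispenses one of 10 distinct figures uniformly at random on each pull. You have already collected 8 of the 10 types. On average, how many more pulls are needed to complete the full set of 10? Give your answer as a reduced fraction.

15

Starting from 8 distinct types, each trial gives a new one with probability (10−i)/10 when i types are held, so the wait for the next new type is 10/(10−i).
E = 10/2 + 10/1 = 15.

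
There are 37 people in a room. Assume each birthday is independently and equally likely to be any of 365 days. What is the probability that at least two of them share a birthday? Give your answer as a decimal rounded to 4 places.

0.8487

It's easier to compute the probability that all 37 are distinct.
P(all distinct) = 365/365 · 364/365 · ··· · 329/365 ≈ 0.1513.
So the probability of at least one match is 1 − 0.1513 = 0.8487.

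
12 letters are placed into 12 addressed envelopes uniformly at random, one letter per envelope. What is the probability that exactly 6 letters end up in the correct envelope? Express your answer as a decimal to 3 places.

Choose which 6 of the 12 are fixed: C(12,6) = 924 ways.
The remaining 6 must have no fixed point: D(6) = 265.
P = 924·265/479001600 = 53/103680 ≈ 0.001.

0.001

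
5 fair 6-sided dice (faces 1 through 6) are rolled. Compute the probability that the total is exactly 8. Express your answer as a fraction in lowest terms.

There are 6^5 = 7776 equally likely outcomes.
The number of ordered 5-tuples from {1,…,6} summing to 8 is 35.
P(sum = 8) = 35/7776.

35/7776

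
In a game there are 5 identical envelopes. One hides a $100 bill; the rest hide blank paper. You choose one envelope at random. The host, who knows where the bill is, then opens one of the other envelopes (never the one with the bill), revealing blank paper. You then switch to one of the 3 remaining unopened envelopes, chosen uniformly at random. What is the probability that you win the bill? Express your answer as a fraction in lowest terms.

Your original envelope holds the bill with probability 1/5, so the other 4 collectively hold it with probability 4/5.
The host can always find an empty envelope to open, so this doesn't change that 4/5; it is now spread over the 3 remaining unopened envelopes.
P(win by switching) = (4/5) · (1/3) = 4/15.

4/15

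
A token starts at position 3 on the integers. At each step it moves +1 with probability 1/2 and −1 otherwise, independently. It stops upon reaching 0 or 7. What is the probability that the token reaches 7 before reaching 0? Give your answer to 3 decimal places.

With a fair step, P(i) = ½P(i−1) + ½P(i+1) with P(0)=0, P(7)=1 has the linear solution P(i) = i/7.
P(3) = 3/7 ≈ 0.429.

0.429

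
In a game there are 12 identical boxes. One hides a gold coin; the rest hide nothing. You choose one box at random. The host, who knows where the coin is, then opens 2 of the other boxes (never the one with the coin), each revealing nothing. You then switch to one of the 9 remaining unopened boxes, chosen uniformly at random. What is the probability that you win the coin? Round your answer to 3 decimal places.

0.102

Your original box holds the coin with probability 1/12, so the other 11 collectively hold it with probability 11/12.
The host can always find 2 empty boxes to open, so the reveals don't change that 11/12; it is now spread over the 9 remaining unopened boxes.
P(win by switching) = (11/12) · (1/9) = 11/108 ≈ 0.102.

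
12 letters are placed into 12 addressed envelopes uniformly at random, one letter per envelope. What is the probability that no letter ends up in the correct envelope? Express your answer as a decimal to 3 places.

This is the derangement probability: permutations of 12 with no fixed point.
D(12) = 12! · (1 − 1/1! + 1/2! − ··· + (−1)^12/12!) = 176214841.
P = 176214841/479001600 = 16019531/43545600 ≈ 0.368.

0.368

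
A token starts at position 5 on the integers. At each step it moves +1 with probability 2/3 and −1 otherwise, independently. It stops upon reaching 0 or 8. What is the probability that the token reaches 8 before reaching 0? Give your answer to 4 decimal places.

0.9725

Let r = q/p = (1/3)/(2/3) = 1/2. The recurrence P(i) = p·P(i+1) + q·P(i−1) with P(0)=0, P(8)=1 gives P(i) = (1 − r^i)/(1 − r^8).
P(5) = (1 − (1/2)^5) / (1 − (1/2)^8) = 248/255 ≈ 0.9725.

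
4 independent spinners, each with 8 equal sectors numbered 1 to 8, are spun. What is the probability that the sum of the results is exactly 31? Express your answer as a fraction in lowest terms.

There are 8^4 = 4096 equally likely outcomes.
The number of ordered 4-tuples from {1,…,8} summing to 31 is 4.
P(sum = 31) = 4/4096 = 1/1024.

1/1024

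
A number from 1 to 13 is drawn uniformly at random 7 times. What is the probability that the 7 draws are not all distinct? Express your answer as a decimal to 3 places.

0.862

P(all 7 different) = 13/13 · 12/13 · ··· · 7/13 ≈ 0.138.
P(at least two equal) = 1 − 0.138 = 0.862.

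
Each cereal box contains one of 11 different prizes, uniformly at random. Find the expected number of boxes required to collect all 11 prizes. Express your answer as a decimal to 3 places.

33.219

After i distinct types are collected, each trial gives a new one with probability (11−i)/11, so the expected wait for the next new type is 11/(11−i).
E = 11/11 + 11/10 + 11/9 + 11/8 + 11/7 + 11/6 + 11/5 + 11/4 + 11/3 + 11/2 + 11/1 = 83711/2520 ≈ 33.219.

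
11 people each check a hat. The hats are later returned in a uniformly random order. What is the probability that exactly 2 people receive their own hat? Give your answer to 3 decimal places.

0.184

Choose which 2 of the 11 are fixed: C(11,2) = 55 ways.
The remaining 9 must have no fixed point: D(9) = 133496.
P = 55·133496/39916800 = 16687/90720 ≈ 0.184.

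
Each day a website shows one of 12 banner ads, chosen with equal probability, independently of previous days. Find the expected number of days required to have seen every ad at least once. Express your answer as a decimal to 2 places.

37.24

After i distinct types are collected, each trial gives a new one with probability (12−i)/12, so the expected wait for the next new type is 12/(12−i).
E = 12/12 + 12/11 + 12/10 + 12/9 + 12/8 + 12/7 + 12/6 + 12/5 + 12/4 + 12/3 + 12/2 + 12/1 = 86021/2310 ≈ 37.24.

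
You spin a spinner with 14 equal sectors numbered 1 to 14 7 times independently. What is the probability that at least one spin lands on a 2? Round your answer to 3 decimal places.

0.405

P(no spin lands on a 2) = (13/14)^7 ≈ 0.595.
P(at least one) = 1 − 0.595 = 0.405.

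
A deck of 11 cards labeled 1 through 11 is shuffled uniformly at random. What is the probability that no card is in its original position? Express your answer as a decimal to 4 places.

This is the derangement probability: permutations of 11 with no fixed point.
D(11) = 11! · (1 − 1/1! + 1/2! − ··· + (−1)^11/11!) = 14684570.
P = 14684570/39916800 = 1468457/3991680 ≈ 0.3679.

0.3679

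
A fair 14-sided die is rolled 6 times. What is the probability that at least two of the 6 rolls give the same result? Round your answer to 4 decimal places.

P(all 6 different) = 14/14 · 13/14 · ··· · 9/14 ≈ 0.2872.
P(at least two equal) = 1 − 0.2872 = 0.7128.

0.7128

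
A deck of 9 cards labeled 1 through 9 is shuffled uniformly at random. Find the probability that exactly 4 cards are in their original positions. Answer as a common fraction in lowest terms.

11/720

Choose which 4 of the 9 are fixed: C(9,4) = 126 ways.
The remaining 5 must have no fixed point: D(5) = 44.
P = 126·44/362880 = 11/720.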